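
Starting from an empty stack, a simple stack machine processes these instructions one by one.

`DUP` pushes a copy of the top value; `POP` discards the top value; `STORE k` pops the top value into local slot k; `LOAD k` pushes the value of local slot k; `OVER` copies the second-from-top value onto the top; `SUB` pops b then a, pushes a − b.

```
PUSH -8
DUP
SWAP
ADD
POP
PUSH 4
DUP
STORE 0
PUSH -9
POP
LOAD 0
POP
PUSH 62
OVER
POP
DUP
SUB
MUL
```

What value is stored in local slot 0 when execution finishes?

4

PUSH -8 : [-8]
DUP     : [-8, -8]
SWAP    : [-8, -8]
ADD     : [-16]
POP     : []
PUSH 4  : [4]
DUP     : [4, 4]
STORE 0 : [4]
PUSH -9 : [4, -9]
POP     : [4]
LOAD 0  : [4, 4]
POP     : [4]
PUSH 62 : [4, 62]
OVER    : [4, 62, 4]
POP     : [4, 62]
DUP     : [4, 62, 62]
SUB     : [4, 0]
MUL     : [0]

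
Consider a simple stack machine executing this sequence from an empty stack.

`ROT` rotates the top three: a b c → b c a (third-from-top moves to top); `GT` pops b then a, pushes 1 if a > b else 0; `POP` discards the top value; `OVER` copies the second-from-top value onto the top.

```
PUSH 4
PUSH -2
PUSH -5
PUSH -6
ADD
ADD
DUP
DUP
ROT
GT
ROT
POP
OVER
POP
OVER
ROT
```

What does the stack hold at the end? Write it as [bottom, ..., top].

[0, -13, -13]

PUSH 4  → [4]
PUSH -2 → [4, -2]
PUSH -5 → [4, -2, -5]
PUSH -6 → [4, -2, -5, -6]
ADD     → [4, -2, -11]
ADD     → [4, -13]
DUP     → [4, -13, -13]
DUP     → [4, -13, -13, -13]
ROT     → [4, -13, -13, -13]
GT      → [4, -13, 0]
ROT     → [-13, 0, 4]
POP     → [-13, 0]
OVER    → [-13, 0, -13]
POP     → [-13, 0]
OVER    → [-13, 0, -13]
ROT     → [0, -13, -13]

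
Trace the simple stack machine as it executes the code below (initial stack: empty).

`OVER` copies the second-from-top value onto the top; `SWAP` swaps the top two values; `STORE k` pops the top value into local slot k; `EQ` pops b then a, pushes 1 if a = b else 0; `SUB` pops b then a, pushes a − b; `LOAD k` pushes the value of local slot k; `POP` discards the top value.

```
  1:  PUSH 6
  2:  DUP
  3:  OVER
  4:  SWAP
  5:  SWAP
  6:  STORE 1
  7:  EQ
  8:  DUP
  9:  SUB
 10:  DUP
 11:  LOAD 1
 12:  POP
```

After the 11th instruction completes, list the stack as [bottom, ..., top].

PUSH 6  -> 6
DUP     -> 6 6
OVER    -> 6 6 6
SWAP    -> 6 6 6
SWAP    -> 6 6 6
STORE 1 -> 6 6
EQ      -> 1
DUP     -> 1 1
SUB     -> 0
DUP     -> 0 0
LOAD 1  -> 0 0 6

[0, 0, 6]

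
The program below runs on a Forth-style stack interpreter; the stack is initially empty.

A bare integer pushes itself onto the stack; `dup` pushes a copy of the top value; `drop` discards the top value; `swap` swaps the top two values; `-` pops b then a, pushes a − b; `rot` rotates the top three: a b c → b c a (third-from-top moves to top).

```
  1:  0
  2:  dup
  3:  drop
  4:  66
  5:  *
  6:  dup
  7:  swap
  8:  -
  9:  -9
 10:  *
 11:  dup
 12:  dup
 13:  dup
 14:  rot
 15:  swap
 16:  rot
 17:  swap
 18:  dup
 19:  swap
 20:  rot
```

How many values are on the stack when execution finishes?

0    : [0]
dup  : [0, 0]
drop : [0]
66   : [0, 66]
*    : [0]
dup  : [0, 0]
swap : [0, 0]
-    : [0]
-9   : [0, -9]
*    : [0]
dup  : [0, 0]
dup  : [0, 0, 0]
dup  : [0, 0, 0, 0]
rot  : [0, 0, 0, 0]
swap : [0, 0, 0, 0]
rot  : [0, 0, 0, 0]
swap : [0, 0, 0, 0]
dup  : [0, 0, 0, 0, 0]
swap : [0, 0, 0, 0, 0]
rot  : [0, 0, 0, 0, 0]

5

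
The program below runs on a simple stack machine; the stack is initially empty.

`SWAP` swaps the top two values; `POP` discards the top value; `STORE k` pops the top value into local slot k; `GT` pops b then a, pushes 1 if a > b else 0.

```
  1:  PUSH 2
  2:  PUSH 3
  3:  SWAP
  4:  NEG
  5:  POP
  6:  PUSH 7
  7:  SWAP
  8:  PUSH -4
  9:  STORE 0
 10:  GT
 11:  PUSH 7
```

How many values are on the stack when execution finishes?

PUSH 2  -> [2]
PUSH 3  -> [2, 3]
SWAP    -> [3, 2]
NEG     -> [3, -2]
POP     -> [3]
PUSH 7  -> [3, 7]
SWAP    -> [7, 3]
PUSH -4 -> [7, 3, -4]
STORE 0 -> [7, 3]
GT      -> [1]
PUSH 7  -> [1, 7]

2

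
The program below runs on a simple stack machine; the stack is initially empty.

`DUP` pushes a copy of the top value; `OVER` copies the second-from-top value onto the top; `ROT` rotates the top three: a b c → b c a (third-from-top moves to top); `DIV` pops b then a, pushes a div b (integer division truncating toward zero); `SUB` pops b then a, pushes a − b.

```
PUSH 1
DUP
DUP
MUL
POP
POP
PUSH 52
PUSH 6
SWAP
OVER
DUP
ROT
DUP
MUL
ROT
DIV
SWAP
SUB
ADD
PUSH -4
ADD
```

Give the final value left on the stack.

446

PUSH 1  : 1
DUP     : 1 1
DUP     : 1 1 1
MUL     : 1 1
POP     : 1
POP     : (empty)
PUSH 52 : 52
PUSH 6  : 52 6
SWAP    : 6 52
OVER    : 6 52 6
DUP     : 6 52 6 6
ROT     : 6 6 6 52
DUP     : 6 6 6 52 52
MUL     : 6 6 6 2704
ROT     : 6 6 2704 6
DIV     : 6 6 450
SWAP    : 6 450 6
SUB     : 6 444
ADD     : 450
PUSH -4 : 450 -4
ADD     : 446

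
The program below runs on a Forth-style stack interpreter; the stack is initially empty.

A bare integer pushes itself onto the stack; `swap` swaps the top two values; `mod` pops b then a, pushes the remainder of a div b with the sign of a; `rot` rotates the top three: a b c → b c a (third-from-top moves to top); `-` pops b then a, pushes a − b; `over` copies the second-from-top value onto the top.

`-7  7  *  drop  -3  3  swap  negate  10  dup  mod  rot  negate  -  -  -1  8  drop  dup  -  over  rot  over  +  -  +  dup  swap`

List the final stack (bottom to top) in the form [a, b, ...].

-7     -> [-7]
7      -> [-7, 7]
*      -> [-49]
drop   -> []
-3     -> [-3]
3      -> [-3, 3]
swap   -> [3, -3]
negate -> [3, 3]
10     -> [3, 3, 10]
dup    -> [3, 3, 10, 10]
mod    -> [3, 3, 0]
rot    -> [3, 0, 3]
negate -> [3, 0, -3]
-      -> [3, 3]
-      -> [0]
-1     -> [0, -1]
8      -> [0, -1, 8]
drop   -> [0, -1]
dup    -> [0, -1, -1]
-      -> [0, 0]
over   -> [0, 0, 0]
rot    -> [0, 0, 0]
over   -> [0, 0, 0, 0]
+      -> [0, 0, 0]
-      -> [0, 0]
+      -> [0]
dup    -> [0, 0]
swap   -> [0, 0]

[0, 0]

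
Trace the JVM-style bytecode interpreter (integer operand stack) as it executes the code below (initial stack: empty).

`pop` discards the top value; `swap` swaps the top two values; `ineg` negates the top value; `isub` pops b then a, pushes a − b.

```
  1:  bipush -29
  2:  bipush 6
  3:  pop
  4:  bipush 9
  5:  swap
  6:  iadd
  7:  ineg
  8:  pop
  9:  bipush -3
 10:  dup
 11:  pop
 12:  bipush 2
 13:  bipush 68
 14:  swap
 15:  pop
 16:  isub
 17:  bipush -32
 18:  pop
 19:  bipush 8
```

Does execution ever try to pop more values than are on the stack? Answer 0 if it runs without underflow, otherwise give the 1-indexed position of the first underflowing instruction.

bipush -29  -29
bipush 6    -29 6
pop         -29
bipush 9    -29 9
swap        9 -29
iadd        -20
ineg        20
pop         (empty)
bipush -3   -3
dup         -3 -3
pop         -3
bipush 2    -3 2
bipush 68   -3 2 68
swap        -3 68 2
pop         -3 68
isub        -71
bipush -32  -71 -32
pop         -71
bipush 8    -71 8

0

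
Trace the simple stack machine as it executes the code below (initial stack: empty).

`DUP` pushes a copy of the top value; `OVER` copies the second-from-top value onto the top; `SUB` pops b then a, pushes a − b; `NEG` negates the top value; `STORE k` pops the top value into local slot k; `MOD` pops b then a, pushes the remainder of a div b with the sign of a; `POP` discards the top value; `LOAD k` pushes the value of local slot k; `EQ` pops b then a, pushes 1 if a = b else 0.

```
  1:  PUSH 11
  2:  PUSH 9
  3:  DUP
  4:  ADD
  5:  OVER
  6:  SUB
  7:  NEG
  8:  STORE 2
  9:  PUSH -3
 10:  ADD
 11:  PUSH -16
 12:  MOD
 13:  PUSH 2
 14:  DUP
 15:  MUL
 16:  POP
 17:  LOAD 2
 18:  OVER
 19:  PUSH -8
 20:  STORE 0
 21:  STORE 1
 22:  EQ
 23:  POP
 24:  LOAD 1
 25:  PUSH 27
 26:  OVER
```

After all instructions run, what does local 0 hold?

PUSH 11  -> 11
PUSH 9   -> 11 9
DUP      -> 11 9 9
ADD      -> 11 18
OVER     -> 11 18 11
SUB      -> 11 7
NEG      -> 11 -7
STORE 2  -> 11
PUSH -3  -> 11 -3
ADD      -> 8
PUSH -16 -> 8 -16
MOD      -> 8
PUSH 2   -> 8 2
DUP      -> 8 2 2
MUL      -> 8 4
POP      -> 8
LOAD 2   -> 8 -7
OVER     -> 8 -7 8
PUSH -8  -> 8 -7 8 -8
STORE 0  -> 8 -7 8
STORE 1  -> 8 -7
EQ       -> 0
POP      -> (empty)
LOAD 1   -> 8
PUSH 27  -> 8 27
OVER     -> 8 27 8

-8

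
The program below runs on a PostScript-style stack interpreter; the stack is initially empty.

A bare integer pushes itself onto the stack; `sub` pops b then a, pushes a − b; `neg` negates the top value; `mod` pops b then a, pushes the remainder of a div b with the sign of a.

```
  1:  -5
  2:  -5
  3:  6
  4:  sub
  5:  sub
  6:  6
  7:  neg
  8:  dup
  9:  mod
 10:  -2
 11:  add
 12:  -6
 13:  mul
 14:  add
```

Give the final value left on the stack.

18

-5  : [-5]
-5  : [-5, -5]
6   : [-5, -5, 6]
sub : [-5, -11]
sub : [6]
6   : [6, 6]
neg : [6, -6]
dup : [6, -6, -6]
mod : [6, 0]
-2  : [6, 0, -2]
add : [6, -2]
-6  : [6, -2, -6]
mul : [6, 12]
add : [18]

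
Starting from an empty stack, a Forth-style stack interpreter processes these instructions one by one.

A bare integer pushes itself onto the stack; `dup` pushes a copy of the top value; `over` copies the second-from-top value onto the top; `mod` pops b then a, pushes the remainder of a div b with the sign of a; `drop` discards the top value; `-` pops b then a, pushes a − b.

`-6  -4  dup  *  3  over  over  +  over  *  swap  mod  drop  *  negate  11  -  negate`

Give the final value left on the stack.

-85

-6      [-6]
-4      [-6, -4]
dup     [-6, -4, -4]
*       [-6, 16]
3       [-6, 16, 3]
over    [-6, 16, 3, 16]
over    [-6, 16, 3, 16, 3]
+       [-6, 16, 3, 19]
over    [-6, 16, 3, 19, 3]
*       [-6, 16, 3, 57]
swap    [-6, 16, 57, 3]
mod     [-6, 16, 0]
drop    [-6, 16]
*       [-96]
negate  [96]
11      [96, 11]
-       [85]
negate  [-85]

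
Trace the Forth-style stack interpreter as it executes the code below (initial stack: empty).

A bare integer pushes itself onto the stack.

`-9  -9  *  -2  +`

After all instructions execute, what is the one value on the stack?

79

-9 → -9
-9 → -9 -9
*  → 81
-2 → 81 -2
+  → 79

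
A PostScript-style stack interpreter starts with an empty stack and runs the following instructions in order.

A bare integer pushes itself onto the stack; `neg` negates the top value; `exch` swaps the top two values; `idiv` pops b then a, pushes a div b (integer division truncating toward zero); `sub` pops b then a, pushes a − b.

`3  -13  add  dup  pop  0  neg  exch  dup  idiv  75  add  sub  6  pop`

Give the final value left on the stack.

3    -> [3]
-13  -> [3, -13]
add  -> [-10]
dup  -> [-10, -10]
pop  -> [-10]
0    -> [-10, 0]
neg  -> [-10, 0]
exch -> [0, -10]
dup  -> [0, -10, -10]
idiv -> [0, 1]
75   -> [0, 1, 75]
add  -> [0, 76]
sub  -> [-76]
6    -> [-76, 6]
pop  -> [-76]

-76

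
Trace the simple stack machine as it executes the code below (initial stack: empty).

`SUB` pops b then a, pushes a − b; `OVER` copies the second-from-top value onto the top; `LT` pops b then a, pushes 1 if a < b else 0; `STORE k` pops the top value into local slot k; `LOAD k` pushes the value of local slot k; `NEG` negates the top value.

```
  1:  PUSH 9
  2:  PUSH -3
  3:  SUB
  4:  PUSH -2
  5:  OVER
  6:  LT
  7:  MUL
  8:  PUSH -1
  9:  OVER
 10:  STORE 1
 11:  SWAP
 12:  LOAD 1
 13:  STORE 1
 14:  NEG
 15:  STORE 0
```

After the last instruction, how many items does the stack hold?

PUSH 9  : 9
PUSH -3 : 9 -3
SUB     : 12
PUSH -2 : 12 -2
OVER    : 12 -2 12
LT      : 12 1
MUL     : 12
PUSH -1 : 12 -1
OVER    : 12 -1 12
STORE 1 : 12 -1
SWAP    : -1 12
LOAD 1  : -1 12 12
STORE 1 : -1 12
NEG     : -1 -12
STORE 0 : -1

1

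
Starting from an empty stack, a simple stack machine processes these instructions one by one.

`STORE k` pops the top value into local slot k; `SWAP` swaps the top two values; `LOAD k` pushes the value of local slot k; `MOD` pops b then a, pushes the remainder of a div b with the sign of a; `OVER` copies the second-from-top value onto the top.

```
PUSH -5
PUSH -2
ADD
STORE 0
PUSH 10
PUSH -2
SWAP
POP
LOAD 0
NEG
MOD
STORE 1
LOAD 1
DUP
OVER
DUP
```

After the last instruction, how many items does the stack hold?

4

PUSH -5 -> -5
PUSH -2 -> -5 -2
ADD     -> -7
STORE 0 -> (empty)
PUSH 10 -> 10
PUSH -2 -> 10 -2
SWAP    -> -2 10
POP     -> -2
LOAD 0  -> -2 -7
NEG     -> -2 7
MOD     -> -2
STORE 1 -> (empty)
LOAD 1  -> -2
DUP     -> -2 -2
OVER    -> -2 -2 -2
DUP     -> -2 -2 -2 -2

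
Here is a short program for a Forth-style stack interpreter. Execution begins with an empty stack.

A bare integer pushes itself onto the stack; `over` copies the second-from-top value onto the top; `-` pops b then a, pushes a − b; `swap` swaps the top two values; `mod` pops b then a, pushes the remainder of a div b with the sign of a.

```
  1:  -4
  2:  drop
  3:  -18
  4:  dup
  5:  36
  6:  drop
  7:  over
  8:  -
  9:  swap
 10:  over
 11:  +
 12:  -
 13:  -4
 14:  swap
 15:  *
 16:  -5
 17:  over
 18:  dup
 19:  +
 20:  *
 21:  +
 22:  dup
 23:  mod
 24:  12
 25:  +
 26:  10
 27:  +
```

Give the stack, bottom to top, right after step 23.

[0]

-4    -4
drop  (empty)
-18   -18
dup   -18 -18
36    -18 -18 36
drop  -18 -18
over  -18 -18 -18
-     -18 0
swap  0 -18
over  0 -18 0
+     0 -18
-     18
-4    18 -4
swap  -4 18
*     -72
-5    -72 -5
over  -72 -5 -72
dup   -72 -5 -72 -72
+     -72 -5 -144
*     -72 720
+     648
dup   648 648
mod   0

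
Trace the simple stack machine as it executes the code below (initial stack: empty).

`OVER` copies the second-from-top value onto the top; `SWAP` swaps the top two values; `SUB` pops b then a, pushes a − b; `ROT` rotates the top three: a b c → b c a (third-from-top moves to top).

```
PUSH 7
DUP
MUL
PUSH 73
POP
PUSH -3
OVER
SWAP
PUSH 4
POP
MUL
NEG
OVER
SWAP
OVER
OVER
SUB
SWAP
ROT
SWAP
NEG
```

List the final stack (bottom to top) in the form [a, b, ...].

PUSH 7  -> 7
DUP     -> 7 7
MUL     -> 49
PUSH 73 -> 49 73
POP     -> 49
PUSH -3 -> 49 -3
OVER    -> 49 -3 49
SWAP    -> 49 49 -3
PUSH 4  -> 49 49 -3 4
POP     -> 49 49 -3
MUL     -> 49 -147
NEG     -> 49 147
OVER    -> 49 147 49
SWAP    -> 49 49 147
OVER    -> 49 49 147 49
OVER    -> 49 49 147 49 147
SUB     -> 49 49 147 -98
SWAP    -> 49 49 -98 147
ROT     -> 49 -98 147 49
SWAP    -> 49 -98 49 147
NEG     -> 49 -98 49 -147

[49, -98, 49, -147]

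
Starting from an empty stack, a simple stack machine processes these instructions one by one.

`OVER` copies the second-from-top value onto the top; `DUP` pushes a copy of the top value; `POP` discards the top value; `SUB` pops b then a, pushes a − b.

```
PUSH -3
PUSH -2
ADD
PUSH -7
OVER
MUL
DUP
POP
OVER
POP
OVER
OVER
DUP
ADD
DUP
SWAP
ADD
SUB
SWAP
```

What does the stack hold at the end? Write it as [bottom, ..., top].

[-5, -145, 35]

PUSH -3  [-3]
PUSH -2  [-3, -2]
ADD      [-5]
PUSH -7  [-5, -7]
OVER     [-5, -7, -5]
MUL      [-5, 35]
DUP      [-5, 35, 35]
POP      [-5, 35]
OVER     [-5, 35, -5]
POP      [-5, 35]
OVER     [-5, 35, -5]
OVER     [-5, 35, -5, 35]
DUP      [-5, 35, -5, 35, 35]
ADD      [-5, 35, -5, 70]
DUP      [-5, 35, -5, 70, 70]
SWAP     [-5, 35, -5, 70, 70]
ADD      [-5, 35, -5, 140]
SUB      [-5, 35, -145]
SWAP     [-5, -145, 35]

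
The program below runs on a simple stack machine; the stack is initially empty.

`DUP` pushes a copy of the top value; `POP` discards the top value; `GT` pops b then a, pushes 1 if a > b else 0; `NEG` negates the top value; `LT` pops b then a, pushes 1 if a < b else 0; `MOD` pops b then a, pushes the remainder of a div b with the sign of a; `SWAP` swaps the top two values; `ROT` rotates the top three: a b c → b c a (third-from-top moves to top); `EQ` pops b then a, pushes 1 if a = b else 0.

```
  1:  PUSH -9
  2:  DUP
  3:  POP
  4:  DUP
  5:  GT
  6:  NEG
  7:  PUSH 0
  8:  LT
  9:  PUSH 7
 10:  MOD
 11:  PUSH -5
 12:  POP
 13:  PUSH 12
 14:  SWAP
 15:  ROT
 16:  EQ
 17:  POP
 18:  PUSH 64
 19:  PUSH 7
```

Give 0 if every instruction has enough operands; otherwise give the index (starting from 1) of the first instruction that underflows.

PUSH -9  [-9]
DUP      [-9, -9]
POP      [-9]
DUP      [-9, -9]
GT       [0]
NEG      [0]
PUSH 0   [0, 0]
LT       [0]
PUSH 7   [0, 7]
MOD      [0]
PUSH -5  [0, -5]
POP      [0]
PUSH 12  [0, 12]
SWAP     [12, 0]
ROT  — needs 3 operands, stack has 2 → underflow

15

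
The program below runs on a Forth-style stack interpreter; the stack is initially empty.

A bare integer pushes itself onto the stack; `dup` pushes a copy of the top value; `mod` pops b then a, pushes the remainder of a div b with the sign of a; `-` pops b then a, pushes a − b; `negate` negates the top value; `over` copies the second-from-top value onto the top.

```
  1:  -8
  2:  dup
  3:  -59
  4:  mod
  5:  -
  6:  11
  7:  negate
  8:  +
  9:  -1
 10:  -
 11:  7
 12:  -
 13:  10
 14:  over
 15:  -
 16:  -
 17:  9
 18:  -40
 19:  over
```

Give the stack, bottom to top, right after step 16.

-8     → [-8]
dup    → [-8, -8]
-59    → [-8, -8, -59]
mod    → [-8, -8]
-      → [0]
11     → [0, 11]
negate → [0, -11]
+      → [-11]
-1     → [-11, -1]
-      → [-10]
7      → [-10, 7]
-      → [-17]
10     → [-17, 10]
over   → [-17, 10, -17]
-      → [-17, 27]
-      → [-44]

[-44]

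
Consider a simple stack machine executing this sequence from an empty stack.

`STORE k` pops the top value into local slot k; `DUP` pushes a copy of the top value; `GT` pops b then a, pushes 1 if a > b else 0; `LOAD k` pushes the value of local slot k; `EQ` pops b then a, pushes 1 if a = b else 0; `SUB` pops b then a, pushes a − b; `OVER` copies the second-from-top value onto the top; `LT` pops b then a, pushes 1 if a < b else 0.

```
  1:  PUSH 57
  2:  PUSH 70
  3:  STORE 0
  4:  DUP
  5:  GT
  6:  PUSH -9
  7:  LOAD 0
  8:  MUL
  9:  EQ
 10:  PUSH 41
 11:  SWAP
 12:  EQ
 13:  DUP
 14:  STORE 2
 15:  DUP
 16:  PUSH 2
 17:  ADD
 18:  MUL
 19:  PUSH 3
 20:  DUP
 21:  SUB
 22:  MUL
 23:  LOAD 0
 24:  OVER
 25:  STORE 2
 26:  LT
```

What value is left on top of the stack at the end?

1

PUSH 57 -> [57]
PUSH 70 -> [57, 70]
STORE 0 -> [57]
DUP     -> [57, 57]
GT      -> [0]
PUSH -9 -> [0, -9]
LOAD 0  -> [0, -9, 70]
MUL     -> [0, -630]
EQ      -> [0]
PUSH 41 -> [0, 41]
SWAP    -> [41, 0]
EQ      -> [0]
DUP     -> [0, 0]
STORE 2 -> [0]
DUP     -> [0, 0]
PUSH 2  -> [0, 0, 2]
ADD     -> [0, 2]
MUL     -> [0]
PUSH 3  -> [0, 3]
DUP     -> [0, 3, 3]
SUB     -> [0, 0]
MUL     -> [0]
LOAD 0  -> [0, 70]
OVER    -> [0, 70, 0]
STORE 2 -> [0, 70]
LT      -> [1]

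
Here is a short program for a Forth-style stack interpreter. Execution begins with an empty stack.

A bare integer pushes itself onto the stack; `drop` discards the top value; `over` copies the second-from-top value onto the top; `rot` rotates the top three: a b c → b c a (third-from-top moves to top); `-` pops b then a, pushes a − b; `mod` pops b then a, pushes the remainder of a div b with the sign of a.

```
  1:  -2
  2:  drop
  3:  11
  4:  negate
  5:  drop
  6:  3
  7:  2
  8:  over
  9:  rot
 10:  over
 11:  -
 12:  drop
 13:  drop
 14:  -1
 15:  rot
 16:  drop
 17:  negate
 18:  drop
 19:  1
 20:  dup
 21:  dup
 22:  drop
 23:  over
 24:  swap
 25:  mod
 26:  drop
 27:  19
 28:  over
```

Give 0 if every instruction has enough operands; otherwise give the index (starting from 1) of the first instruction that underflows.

15

-2      [-2]
drop    []
11      [11]
negate  [-11]
drop    []
3       [3]
2       [3, 2]
over    [3, 2, 3]
rot     [2, 3, 3]
over    [2, 3, 3, 3]
-       [2, 3, 0]
drop    [2, 3]
drop    [2]
-1      [2, -1]
rot  — needs 3 operands, stack has 2 → underflow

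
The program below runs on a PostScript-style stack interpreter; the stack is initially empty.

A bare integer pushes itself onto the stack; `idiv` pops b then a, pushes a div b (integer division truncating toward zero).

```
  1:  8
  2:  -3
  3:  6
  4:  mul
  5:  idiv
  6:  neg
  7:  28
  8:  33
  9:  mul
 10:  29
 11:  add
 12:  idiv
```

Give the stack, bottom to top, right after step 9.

[0, 924]

8     8
-3    8 -3
6     8 -3 6
mul   8 -18
idiv  0
neg   0
28    0 28
33    0 28 33
mul   0 924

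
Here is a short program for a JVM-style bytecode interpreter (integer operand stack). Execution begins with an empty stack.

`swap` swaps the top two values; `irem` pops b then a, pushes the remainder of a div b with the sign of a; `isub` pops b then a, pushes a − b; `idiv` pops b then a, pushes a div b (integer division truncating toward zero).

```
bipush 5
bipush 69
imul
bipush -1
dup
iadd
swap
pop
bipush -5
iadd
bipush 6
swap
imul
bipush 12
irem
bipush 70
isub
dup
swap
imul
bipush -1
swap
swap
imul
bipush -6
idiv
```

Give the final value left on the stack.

962

bipush 5   [5]
bipush 69  [5, 69]
imul       [345]
bipush -1  [345, -1]
dup        [345, -1, -1]
iadd       [345, -2]
swap       [-2, 345]
pop        [-2]
bipush -5  [-2, -5]
iadd       [-7]
bipush 6   [-7, 6]
swap       [6, -7]
imul       [-42]
bipush 12  [-42, 12]
irem       [-6]
bipush 70  [-6, 70]
isub       [-76]
dup        [-76, -76]
swap       [-76, -76]
imul       [5776]
bipush -1  [5776, -1]
swap       [-1, 5776]
swap       [5776, -1]
imul       [-5776]
bipush -6  [-5776, -6]
idiv       [962]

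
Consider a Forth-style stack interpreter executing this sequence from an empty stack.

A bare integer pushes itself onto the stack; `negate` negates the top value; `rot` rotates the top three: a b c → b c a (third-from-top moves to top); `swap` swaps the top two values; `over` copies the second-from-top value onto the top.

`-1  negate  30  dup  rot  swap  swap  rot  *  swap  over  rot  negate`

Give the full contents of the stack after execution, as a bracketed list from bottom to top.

[30, 30, -30]

-1      -1
negate  1
30      1 30
dup     1 30 30
rot     30 30 1
swap    30 1 30
swap    30 30 1
rot     30 1 30
*       30 30
swap    30 30
over    30 30 30
rot     30 30 30
negate  30 30 -30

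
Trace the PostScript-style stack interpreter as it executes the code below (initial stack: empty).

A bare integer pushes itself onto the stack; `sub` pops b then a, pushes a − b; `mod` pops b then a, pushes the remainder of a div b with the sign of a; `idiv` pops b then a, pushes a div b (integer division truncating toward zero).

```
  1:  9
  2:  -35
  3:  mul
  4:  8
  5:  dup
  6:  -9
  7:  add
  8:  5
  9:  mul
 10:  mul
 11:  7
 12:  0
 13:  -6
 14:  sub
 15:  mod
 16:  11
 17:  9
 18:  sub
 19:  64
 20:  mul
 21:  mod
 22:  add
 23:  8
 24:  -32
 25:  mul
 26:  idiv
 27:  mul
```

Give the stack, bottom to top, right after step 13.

[-315, -40, 7, 0, -6]

9   : 9
-35 : 9 -35
mul : -315
8   : -315 8
dup : -315 8 8
-9  : -315 8 8 -9
add : -315 8 -1
5   : -315 8 -1 5
mul : -315 8 -5
mul : -315 -40
7   : -315 -40 7
0   : -315 -40 7 0
-6  : -315 -40 7 0 -6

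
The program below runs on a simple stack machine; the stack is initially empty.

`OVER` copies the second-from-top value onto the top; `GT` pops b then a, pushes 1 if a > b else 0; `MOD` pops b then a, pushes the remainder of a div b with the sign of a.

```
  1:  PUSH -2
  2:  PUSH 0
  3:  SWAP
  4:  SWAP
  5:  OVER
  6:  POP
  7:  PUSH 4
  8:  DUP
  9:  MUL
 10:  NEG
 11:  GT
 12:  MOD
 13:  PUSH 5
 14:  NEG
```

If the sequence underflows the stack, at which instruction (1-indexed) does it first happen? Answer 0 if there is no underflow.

0

PUSH -2 → [-2]
PUSH 0  → [-2, 0]
SWAP    → [0, -2]
SWAP    → [-2, 0]
OVER    → [-2, 0, -2]
POP     → [-2, 0]
PUSH 4  → [-2, 0, 4]
DUP     → [-2, 0, 4, 4]
MUL     → [-2, 0, 16]
NEG     → [-2, 0, -16]
GT      → [-2, 1]
MOD     → [0]
PUSH 5  → [0, 5]
NEG     → [0, -5]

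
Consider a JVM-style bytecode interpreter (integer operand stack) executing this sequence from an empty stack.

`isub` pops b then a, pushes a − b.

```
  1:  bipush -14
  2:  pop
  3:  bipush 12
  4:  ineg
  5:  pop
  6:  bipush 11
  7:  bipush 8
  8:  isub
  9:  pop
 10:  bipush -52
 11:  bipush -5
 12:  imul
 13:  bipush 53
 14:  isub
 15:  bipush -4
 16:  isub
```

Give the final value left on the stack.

bipush -14 : -14
pop        : (empty)
bipush 12  : 12
ineg       : -12
pop        : (empty)
bipush 11  : 11
bipush 8   : 11 8
isub       : 3
pop        : (empty)
bipush -52 : -52
bipush -5  : -52 -5
imul       : 260
bipush 53  : 260 53
isub       : 207
bipush -4  : 207 -4
isub       : 211

211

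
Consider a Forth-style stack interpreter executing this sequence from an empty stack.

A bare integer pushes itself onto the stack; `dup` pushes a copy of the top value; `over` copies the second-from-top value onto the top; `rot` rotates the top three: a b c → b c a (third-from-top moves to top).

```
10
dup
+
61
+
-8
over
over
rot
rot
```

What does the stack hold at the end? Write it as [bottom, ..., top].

10   -> 10
dup  -> 10 10
+    -> 20
61   -> 20 61
+    -> 81
-8   -> 81 -8
over -> 81 -8 81
over -> 81 -8 81 -8
rot  -> 81 81 -8 -8
rot  -> 81 -8 -8 81

[81, -8, -8, 81]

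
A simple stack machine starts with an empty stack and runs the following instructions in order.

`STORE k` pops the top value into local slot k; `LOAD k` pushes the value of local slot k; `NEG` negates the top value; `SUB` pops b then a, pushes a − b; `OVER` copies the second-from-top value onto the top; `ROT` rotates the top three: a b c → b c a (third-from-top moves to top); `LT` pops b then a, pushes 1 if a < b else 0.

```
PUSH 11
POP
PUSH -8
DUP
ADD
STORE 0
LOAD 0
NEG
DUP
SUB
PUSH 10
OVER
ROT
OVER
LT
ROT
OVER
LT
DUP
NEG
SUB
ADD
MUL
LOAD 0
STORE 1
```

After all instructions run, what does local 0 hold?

-16

PUSH 11 → 11
POP     → (empty)
PUSH -8 → -8
DUP     → -8 -8
ADD     → -16
STORE 0 → (empty)
LOAD 0  → -16
NEG     → 16
DUP     → 16 16
SUB     → 0
PUSH 10 → 0 10
OVER    → 0 10 0
ROT     → 10 0 0
OVER    → 10 0 0 0
LT      → 10 0 0
ROT     → 0 0 10
OVER    → 0 0 10 0
LT      → 0 0 0
DUP     → 0 0 0 0
NEG     → 0 0 0 0
SUB     → 0 0 0
ADD     → 0 0
MUL     → 0
LOAD 0  → 0 -16
STORE 1 → 0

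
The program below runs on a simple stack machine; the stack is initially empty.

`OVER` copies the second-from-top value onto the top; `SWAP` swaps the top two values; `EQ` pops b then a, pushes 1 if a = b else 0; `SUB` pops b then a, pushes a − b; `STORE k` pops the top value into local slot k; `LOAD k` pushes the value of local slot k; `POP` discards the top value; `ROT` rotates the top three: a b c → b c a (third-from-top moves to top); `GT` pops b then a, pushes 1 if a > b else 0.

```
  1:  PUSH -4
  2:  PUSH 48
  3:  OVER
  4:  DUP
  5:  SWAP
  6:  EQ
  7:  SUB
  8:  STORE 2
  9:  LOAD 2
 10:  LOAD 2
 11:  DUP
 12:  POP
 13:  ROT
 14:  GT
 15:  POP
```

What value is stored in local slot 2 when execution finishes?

47

PUSH -4 → -4
PUSH 48 → -4 48
OVER    → -4 48 -4
DUP     → -4 48 -4 -4
SWAP    → -4 48 -4 -4
EQ      → -4 48 1
SUB     → -4 47
STORE 2 → -4
LOAD 2  → -4 47
LOAD 2  → -4 47 47
DUP     → -4 47 47 47
POP     → -4 47 47
ROT     → 47 47 -4
GT      → 47 1
POP     → 47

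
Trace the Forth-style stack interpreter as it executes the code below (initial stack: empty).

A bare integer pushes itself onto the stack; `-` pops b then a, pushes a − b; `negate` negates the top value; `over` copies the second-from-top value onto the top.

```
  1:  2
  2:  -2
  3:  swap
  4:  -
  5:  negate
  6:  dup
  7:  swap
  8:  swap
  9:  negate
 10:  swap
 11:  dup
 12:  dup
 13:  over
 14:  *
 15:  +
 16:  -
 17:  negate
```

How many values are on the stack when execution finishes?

2

2      : [2]
-2     : [2, -2]
swap   : [-2, 2]
-      : [-4]
negate : [4]
dup    : [4, 4]
swap   : [4, 4]
swap   : [4, 4]
negate : [4, -4]
swap   : [-4, 4]
dup    : [-4, 4, 4]
dup    : [-4, 4, 4, 4]
over   : [-4, 4, 4, 4, 4]
*      : [-4, 4, 4, 16]
+      : [-4, 4, 20]
-      : [-4, -16]
negate : [-4, 16]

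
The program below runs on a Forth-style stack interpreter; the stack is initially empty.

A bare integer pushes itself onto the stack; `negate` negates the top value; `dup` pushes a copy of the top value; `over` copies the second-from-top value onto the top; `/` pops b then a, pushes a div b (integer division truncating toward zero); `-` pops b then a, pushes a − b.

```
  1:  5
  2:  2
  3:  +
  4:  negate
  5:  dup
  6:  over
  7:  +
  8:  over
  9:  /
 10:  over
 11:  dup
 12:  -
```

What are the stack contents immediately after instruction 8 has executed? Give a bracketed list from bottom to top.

5       [5]
2       [5, 2]
+       [7]
negate  [-7]
dup     [-7, -7]
over    [-7, -7, -7]
+       [-7, -14]
over    [-7, -14, -7]

[-7, -14, -7]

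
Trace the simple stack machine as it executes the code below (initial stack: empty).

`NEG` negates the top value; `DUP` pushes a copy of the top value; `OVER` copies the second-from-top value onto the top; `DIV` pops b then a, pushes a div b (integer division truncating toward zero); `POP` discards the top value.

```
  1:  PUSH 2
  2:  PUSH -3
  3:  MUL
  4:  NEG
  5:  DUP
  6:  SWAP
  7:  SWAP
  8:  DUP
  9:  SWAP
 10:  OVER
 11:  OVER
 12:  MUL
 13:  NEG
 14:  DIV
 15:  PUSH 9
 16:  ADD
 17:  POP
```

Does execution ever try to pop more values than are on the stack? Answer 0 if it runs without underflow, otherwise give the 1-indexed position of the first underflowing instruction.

0

PUSH 2   [2]
PUSH -3  [2, -3]
MUL      [-6]
NEG      [6]
DUP      [6, 6]
SWAP     [6, 6]
SWAP     [6, 6]
DUP      [6, 6, 6]
SWAP     [6, 6, 6]
OVER     [6, 6, 6, 6]
OVER     [6, 6, 6, 6, 6]
MUL      [6, 6, 6, 36]
NEG      [6, 6, 6, -36]
DIV      [6, 6, 0]
PUSH 9   [6, 6, 0, 9]
ADD      [6, 6, 9]
POP      [6, 6]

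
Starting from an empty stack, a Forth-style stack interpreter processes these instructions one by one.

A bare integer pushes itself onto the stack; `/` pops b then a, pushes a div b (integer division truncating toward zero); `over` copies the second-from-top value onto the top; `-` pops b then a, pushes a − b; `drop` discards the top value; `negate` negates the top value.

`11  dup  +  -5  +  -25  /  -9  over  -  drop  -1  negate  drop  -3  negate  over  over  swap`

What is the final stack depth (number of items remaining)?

11     → [11]
dup    → [11, 11]
+      → [22]
-5     → [22, -5]
+      → [17]
-25    → [17, -25]
/      → [0]
-9     → [0, -9]
over   → [0, -9, 0]
-      → [0, -9]
drop   → [0]
-1     → [0, -1]
negate → [0, 1]
drop   → [0]
-3     → [0, -3]
negate → [0, 3]
over   → [0, 3, 0]
over   → [0, 3, 0, 3]
swap   → [0, 3, 3, 0]

4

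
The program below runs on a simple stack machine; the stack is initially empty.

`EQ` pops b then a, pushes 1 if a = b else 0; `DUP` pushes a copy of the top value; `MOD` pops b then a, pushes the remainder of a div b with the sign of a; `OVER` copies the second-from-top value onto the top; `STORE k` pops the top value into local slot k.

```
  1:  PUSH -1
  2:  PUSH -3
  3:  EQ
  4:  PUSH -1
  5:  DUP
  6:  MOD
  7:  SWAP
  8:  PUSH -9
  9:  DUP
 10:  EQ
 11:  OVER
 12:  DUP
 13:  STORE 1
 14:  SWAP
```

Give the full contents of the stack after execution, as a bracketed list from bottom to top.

PUSH -1  -1
PUSH -3  -1 -3
EQ       0
PUSH -1  0 -1
DUP      0 -1 -1
MOD      0 0
SWAP     0 0
PUSH -9  0 0 -9
DUP      0 0 -9 -9
EQ       0 0 1
OVER     0 0 1 0
DUP      0 0 1 0 0
STORE 1  0 0 1 0
SWAP     0 0 0 1

[0, 0, 0, 1]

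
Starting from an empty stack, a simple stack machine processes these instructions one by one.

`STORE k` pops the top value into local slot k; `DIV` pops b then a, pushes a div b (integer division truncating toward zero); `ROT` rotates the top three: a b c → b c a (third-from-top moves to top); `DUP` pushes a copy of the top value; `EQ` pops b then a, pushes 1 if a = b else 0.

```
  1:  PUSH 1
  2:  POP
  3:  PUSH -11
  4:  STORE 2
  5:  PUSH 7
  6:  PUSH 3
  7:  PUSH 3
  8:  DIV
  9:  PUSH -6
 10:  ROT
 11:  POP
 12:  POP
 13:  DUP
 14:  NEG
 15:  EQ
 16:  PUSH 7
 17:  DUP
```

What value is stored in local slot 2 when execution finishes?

PUSH 1   -> [1]
POP      -> []
PUSH -11 -> [-11]
STORE 2  -> []
PUSH 7   -> [7]
PUSH 3   -> [7, 3]
PUSH 3   -> [7, 3, 3]
DIV      -> [7, 1]
PUSH -6  -> [7, 1, -6]
ROT      -> [1, -6, 7]
POP      -> [1, -6]
POP      -> [1]
DUP      -> [1, 1]
NEG      -> [1, -1]
EQ       -> [0]
PUSH 7   -> [0, 7]
DUP      -> [0, 7, 7]

-11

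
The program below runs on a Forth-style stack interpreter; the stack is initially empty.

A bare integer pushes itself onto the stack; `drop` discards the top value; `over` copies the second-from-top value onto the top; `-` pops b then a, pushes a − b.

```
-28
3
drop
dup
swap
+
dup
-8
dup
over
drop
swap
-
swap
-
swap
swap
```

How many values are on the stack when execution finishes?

-28  : [-28]
3    : [-28, 3]
drop : [-28]
dup  : [-28, -28]
swap : [-28, -28]
+    : [-56]
dup  : [-56, -56]
-8   : [-56, -56, -8]
dup  : [-56, -56, -8, -8]
over : [-56, -56, -8, -8, -8]
drop : [-56, -56, -8, -8]
swap : [-56, -56, -8, -8]
-    : [-56, -56, 0]
swap : [-56, 0, -56]
-    : [-56, 56]
swap : [56, -56]
swap : [-56, 56]

2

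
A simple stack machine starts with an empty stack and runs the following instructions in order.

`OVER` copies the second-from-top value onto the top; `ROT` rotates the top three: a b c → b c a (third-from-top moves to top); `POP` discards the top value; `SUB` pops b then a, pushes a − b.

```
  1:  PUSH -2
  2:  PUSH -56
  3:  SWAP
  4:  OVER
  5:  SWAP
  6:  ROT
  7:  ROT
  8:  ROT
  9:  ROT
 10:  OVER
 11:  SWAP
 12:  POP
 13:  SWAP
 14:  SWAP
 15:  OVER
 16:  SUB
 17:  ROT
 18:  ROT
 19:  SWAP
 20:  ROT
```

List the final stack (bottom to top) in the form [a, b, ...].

[-2, -56, 0]

PUSH -2   -2
PUSH -56  -2 -56
SWAP      -56 -2
OVER      -56 -2 -56
SWAP      -56 -56 -2
ROT       -56 -2 -56
ROT       -2 -56 -56
ROT       -56 -56 -2
ROT       -56 -2 -56
OVER      -56 -2 -56 -2
SWAP      -56 -2 -2 -56
POP       -56 -2 -2
SWAP      -56 -2 -2
SWAP      -56 -2 -2
OVER      -56 -2 -2 -2
SUB       -56 -2 0
ROT       -2 0 -56
ROT       0 -56 -2
SWAP      0 -2 -56
ROT       -2 -56 0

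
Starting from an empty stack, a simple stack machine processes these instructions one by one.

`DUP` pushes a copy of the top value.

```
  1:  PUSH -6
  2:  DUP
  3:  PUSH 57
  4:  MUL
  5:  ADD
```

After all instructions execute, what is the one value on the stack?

-348

PUSH -6 → [-6]
DUP     → [-6, -6]
PUSH 57 → [-6, -6, 57]
MUL     → [-6, -342]
ADD     → [-348]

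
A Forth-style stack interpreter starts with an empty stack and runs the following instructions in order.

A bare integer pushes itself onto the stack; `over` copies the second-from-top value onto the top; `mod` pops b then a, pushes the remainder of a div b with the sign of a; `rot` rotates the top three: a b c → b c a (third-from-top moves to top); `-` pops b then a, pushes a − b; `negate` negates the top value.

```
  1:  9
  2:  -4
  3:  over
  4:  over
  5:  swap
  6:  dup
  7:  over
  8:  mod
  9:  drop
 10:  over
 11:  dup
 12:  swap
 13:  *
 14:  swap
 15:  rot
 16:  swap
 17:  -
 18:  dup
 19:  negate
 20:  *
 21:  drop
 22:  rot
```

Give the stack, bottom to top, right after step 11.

9    : [9]
-4   : [9, -4]
over : [9, -4, 9]
over : [9, -4, 9, -4]
swap : [9, -4, -4, 9]
dup  : [9, -4, -4, 9, 9]
over : [9, -4, -4, 9, 9, 9]
mod  : [9, -4, -4, 9, 0]
drop : [9, -4, -4, 9]
over : [9, -4, -4, 9, -4]
dup  : [9, -4, -4, 9, -4, -4]

[9, -4, -4, 9, -4, -4]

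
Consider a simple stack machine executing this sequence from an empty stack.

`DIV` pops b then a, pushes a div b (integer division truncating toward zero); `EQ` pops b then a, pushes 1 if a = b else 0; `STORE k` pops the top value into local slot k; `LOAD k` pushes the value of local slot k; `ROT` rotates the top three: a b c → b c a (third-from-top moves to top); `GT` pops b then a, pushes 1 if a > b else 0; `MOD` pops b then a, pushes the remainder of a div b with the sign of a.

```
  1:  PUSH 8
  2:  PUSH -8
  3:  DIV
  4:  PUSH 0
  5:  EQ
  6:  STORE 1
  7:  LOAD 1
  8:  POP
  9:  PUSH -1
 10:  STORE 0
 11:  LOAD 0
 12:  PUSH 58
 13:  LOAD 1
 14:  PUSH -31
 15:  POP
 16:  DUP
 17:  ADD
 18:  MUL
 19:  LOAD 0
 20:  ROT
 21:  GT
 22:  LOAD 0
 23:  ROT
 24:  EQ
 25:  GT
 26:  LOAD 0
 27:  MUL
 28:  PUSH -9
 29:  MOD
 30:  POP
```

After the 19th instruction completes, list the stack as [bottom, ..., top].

[-1, 0, -1]

PUSH 8   : [8]
PUSH -8  : [8, -8]
DIV      : [-1]
PUSH 0   : [-1, 0]
EQ       : [0]
STORE 1  : []
LOAD 1   : [0]
POP      : []
PUSH -1  : [-1]
STORE 0  : []
LOAD 0   : [-1]
PUSH 58  : [-1, 58]
LOAD 1   : [-1, 58, 0]
PUSH -31 : [-1, 58, 0, -31]
POP      : [-1, 58, 0]
DUP      : [-1, 58, 0, 0]
ADD      : [-1, 58, 0]
MUL      : [-1, 0]
LOAD 0   : [-1, 0, -1]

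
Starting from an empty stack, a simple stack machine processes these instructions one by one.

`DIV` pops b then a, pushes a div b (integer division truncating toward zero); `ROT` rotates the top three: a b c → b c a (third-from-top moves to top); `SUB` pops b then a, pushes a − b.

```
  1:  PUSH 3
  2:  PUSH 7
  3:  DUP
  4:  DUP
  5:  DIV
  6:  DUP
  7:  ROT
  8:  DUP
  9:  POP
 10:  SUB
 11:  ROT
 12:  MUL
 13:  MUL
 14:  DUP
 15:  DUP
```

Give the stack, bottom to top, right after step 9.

[3, 1, 1, 7]

PUSH 3 → [3]
PUSH 7 → [3, 7]
DUP    → [3, 7, 7]
DUP    → [3, 7, 7, 7]
DIV    → [3, 7, 1]
DUP    → [3, 7, 1, 1]
ROT    → [3, 1, 1, 7]
DUP    → [3, 1, 1, 7, 7]
POP    → [3, 1, 1, 7]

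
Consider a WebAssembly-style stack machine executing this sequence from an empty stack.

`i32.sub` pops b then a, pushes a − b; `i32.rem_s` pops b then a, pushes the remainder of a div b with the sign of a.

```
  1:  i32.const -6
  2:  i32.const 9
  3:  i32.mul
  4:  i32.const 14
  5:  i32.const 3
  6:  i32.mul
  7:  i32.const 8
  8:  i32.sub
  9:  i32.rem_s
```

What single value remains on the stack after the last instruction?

i32.const -6 : -6
i32.const 9  : -6 9
i32.mul      : -54
i32.const 14 : -54 14
i32.const 3  : -54 14 3
i32.mul      : -54 42
i32.const 8  : -54 42 8
i32.sub      : -54 34
i32.rem_s    : -20

-20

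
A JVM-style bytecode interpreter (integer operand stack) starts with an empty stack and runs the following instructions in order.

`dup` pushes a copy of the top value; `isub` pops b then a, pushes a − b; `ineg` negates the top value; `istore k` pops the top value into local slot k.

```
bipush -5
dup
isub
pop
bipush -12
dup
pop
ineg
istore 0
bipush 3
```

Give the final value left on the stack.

bipush -5  -> [-5]
dup        -> [-5, -5]
isub       -> [0]
pop        -> []
bipush -12 -> [-12]
dup        -> [-12, -12]
pop        -> [-12]
ineg       -> [12]
istore 0   -> []
bipush 3   -> [3]

3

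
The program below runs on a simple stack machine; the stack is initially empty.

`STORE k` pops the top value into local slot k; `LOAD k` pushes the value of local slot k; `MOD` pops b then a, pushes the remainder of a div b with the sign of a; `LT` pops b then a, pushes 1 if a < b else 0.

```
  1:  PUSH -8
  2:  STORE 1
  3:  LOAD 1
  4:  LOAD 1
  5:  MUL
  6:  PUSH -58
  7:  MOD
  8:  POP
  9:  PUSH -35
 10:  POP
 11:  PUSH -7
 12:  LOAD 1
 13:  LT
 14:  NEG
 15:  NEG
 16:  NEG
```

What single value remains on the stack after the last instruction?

PUSH -8  → [-8]
STORE 1  → []
LOAD 1   → [-8]
LOAD 1   → [-8, -8]
MUL      → [64]
PUSH -58 → [64, -58]
MOD      → [6]
POP      → []
PUSH -35 → [-35]
POP      → []
PUSH -7  → [-7]
LOAD 1   → [-7, -8]
LT       → [0]
NEG      → [0]
NEG      → [0]
NEG      → [0]

0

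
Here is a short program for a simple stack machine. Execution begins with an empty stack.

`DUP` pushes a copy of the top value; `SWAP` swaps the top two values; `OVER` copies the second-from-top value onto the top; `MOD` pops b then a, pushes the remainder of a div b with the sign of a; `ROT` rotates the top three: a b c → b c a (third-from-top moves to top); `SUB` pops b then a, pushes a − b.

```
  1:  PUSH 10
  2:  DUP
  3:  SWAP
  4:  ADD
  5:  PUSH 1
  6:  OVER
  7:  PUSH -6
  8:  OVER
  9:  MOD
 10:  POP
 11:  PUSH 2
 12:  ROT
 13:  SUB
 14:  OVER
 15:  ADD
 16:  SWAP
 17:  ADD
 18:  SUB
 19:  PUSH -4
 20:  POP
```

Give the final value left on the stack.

-21

PUSH 10  [10]
DUP      [10, 10]
SWAP     [10, 10]
ADD      [20]
PUSH 1   [20, 1]
OVER     [20, 1, 20]
PUSH -6  [20, 1, 20, -6]
OVER     [20, 1, 20, -6, 20]
MOD      [20, 1, 20, -6]
POP      [20, 1, 20]
PUSH 2   [20, 1, 20, 2]
ROT      [20, 20, 2, 1]
SUB      [20, 20, 1]
OVER     [20, 20, 1, 20]
ADD      [20, 20, 21]
SWAP     [20, 21, 20]
ADD      [20, 41]
SUB      [-21]
PUSH -4  [-21, -4]
POP      [-21]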